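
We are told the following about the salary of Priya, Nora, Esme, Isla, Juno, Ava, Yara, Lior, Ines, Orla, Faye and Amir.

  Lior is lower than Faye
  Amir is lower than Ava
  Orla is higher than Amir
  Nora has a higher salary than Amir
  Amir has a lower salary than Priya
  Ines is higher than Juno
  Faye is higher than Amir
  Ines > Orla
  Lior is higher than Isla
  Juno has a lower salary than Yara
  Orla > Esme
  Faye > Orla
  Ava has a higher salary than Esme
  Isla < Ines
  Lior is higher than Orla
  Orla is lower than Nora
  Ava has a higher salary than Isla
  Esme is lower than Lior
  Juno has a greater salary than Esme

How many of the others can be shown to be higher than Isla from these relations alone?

4

The elements the relations force above Isla are Ines, Ava, Lior, Faye — no chain reaches any other.
That is 4.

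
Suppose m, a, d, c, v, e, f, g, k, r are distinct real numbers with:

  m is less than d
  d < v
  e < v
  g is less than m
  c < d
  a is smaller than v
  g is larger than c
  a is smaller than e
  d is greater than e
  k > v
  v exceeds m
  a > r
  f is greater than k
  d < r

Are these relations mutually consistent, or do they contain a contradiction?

inconsistent

Chaining the given relations yields d < r < a < e, so d < e. But one relation states e < d. These cannot both hold.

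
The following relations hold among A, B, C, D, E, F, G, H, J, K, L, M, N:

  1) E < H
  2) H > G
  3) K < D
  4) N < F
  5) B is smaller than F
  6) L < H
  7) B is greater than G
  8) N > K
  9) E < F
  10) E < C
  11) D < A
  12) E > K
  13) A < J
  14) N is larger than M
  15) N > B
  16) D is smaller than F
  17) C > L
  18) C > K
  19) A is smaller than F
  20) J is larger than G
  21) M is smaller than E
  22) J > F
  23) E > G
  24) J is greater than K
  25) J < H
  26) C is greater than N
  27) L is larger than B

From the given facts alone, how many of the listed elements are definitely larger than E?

4

The elements the relations force above E are C, F, J, H — no chain reaches any other.
That is 4.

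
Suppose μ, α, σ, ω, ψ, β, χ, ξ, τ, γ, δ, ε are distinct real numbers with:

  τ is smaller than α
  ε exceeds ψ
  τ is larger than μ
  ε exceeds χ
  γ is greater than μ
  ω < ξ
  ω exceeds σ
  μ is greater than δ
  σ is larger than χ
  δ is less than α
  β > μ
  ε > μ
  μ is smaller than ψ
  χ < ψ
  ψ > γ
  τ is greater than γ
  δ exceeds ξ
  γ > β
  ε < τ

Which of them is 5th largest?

Piecing the relations together gives one ordering: χ < σ < ω < ξ < δ < μ < β < γ < ψ < ε < τ < α.
The 5th largest is γ.

γ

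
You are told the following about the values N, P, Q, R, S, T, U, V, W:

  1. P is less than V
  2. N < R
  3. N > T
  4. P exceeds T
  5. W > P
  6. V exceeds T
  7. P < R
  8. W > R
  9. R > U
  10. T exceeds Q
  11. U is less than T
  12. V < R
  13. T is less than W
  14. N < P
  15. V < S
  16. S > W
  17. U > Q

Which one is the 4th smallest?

N

Chaining the given pairs: Q < U < T < N < P < V < R < W < S.
Counting 4 from the smallest end gives N.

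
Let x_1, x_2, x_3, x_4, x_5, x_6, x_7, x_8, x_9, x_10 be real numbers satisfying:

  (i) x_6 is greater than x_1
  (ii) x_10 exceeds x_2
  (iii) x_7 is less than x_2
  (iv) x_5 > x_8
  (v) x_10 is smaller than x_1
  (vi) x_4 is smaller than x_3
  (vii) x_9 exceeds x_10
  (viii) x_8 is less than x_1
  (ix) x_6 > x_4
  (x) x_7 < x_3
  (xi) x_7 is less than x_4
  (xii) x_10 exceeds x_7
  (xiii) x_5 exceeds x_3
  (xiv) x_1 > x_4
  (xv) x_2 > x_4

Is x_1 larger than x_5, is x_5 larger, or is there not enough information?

undetermined

Following every chain through x_5: below x_5 we get x_7, x_8, x_4, x_3.
x_1 is not reached, and no chain runs the other way from x_1 to x_5.
So the given relations leave the order of x_5 and x_1 undetermined.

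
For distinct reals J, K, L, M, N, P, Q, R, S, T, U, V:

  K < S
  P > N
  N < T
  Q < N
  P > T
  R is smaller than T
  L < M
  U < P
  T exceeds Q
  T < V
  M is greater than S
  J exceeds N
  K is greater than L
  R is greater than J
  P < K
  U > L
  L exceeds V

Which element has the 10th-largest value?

The consecutive relations fix a unique order: Q < N < J < R < T < V < L < U < P < K < S < M.
The 10th largest is J.

J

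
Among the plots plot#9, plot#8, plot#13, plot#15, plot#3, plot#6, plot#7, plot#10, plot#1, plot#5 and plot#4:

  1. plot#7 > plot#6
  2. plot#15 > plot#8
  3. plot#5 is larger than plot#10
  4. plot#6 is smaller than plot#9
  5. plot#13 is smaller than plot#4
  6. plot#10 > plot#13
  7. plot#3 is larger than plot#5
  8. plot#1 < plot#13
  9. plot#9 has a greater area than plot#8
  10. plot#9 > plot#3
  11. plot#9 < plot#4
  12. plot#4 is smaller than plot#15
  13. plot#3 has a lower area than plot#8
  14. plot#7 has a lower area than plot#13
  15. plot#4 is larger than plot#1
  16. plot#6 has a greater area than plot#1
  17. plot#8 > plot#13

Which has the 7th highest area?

plot#10

Chaining the given pairs: plot#1 < plot#6 < plot#7 < plot#13 < plot#10 < plot#5 < plot#3 < plot#8 < plot#9 < plot#4 < plot#15.
Counting 7 from the largest end gives plot#10.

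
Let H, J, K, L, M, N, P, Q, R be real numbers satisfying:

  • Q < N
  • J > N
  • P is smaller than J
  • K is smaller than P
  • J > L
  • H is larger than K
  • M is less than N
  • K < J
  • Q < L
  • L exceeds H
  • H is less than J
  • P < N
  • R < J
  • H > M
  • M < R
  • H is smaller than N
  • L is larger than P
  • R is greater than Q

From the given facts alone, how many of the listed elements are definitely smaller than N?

5

From N the given relations immediately reach M, Q, H, P.
From those, K — 5 in total.
Nothing else is reachable below N; 5 in all.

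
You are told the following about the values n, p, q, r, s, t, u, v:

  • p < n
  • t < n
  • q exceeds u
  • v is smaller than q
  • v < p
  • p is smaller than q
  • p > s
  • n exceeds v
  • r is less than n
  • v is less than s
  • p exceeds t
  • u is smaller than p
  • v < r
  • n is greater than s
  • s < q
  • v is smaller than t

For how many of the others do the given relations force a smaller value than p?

4

Directly below p: v, s, u, t.
No other element is forced below p by the given relations, so the count is 4.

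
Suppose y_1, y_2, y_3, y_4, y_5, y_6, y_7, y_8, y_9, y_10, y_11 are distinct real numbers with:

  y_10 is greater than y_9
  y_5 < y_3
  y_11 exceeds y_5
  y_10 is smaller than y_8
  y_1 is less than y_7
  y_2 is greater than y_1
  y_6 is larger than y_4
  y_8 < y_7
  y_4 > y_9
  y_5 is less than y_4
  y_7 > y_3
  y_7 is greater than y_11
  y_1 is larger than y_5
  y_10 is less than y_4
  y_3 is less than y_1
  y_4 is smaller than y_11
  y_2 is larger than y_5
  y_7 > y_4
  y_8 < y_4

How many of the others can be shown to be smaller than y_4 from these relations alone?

4

The elements the relations force below y_4 are y_5, y_9, y_10, y_8 — no chain reaches any other.
That is 4.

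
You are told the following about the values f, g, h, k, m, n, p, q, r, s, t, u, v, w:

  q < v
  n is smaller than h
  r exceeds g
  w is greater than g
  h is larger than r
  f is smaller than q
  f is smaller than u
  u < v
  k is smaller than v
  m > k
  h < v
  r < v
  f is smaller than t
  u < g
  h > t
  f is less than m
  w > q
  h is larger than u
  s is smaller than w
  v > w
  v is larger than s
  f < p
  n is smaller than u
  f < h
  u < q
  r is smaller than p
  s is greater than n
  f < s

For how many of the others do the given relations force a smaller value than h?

From h the given relations immediately reach f, n, u, t, r.
From those, g — 6 in total.
No other element is forced below h by the given relations, so the count is 6.

6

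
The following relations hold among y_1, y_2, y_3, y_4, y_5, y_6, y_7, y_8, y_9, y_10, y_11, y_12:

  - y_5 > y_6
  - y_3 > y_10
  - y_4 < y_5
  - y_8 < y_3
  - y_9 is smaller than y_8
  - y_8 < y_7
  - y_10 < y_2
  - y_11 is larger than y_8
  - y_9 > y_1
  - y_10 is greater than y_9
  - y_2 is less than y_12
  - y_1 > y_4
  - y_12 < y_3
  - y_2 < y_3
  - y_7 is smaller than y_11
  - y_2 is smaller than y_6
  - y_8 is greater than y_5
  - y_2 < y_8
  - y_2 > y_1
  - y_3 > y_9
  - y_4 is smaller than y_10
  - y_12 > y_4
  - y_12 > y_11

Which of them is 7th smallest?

y_5

The consecutive relations fix a unique order: y_4 < y_1 < y_9 < y_10 < y_2 < y_6 < y_5 < y_8 < y_7 < y_11 < y_12 < y_3.
Counting 7 from the smallest end gives y_5.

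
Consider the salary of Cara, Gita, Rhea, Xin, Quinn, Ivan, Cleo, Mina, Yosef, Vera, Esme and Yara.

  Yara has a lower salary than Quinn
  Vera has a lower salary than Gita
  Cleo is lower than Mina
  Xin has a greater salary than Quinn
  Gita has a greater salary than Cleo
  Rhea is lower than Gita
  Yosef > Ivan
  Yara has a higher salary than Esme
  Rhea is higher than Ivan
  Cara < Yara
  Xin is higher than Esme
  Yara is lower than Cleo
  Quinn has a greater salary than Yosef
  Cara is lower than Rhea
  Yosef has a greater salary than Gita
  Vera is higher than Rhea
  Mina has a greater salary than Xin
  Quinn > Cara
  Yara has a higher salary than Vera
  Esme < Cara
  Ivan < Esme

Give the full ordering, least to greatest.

The consecutive links are each given: Ivan < Esme; Esme < Cara; Cara < Rhea; Rhea < Vera; Vera < Yara; Yara < Cleo; Cleo < Gita; Gita < Yosef; Yosef < Quinn; Quinn < Xin; Xin < Mina.

Ivan < Esme < Cara < Rhea < Vera < Yara < Cleo < Gita < Yosef < Quinn < Xin < Mina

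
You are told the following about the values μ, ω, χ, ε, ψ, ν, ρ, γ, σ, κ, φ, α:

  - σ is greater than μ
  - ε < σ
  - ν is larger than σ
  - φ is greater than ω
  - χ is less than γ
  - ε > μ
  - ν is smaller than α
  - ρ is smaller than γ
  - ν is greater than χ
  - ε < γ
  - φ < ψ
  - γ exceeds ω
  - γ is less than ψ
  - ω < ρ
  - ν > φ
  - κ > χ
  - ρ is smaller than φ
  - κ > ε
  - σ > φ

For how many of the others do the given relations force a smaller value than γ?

5

The elements the relations force below γ are μ, ω, ρ, χ, ε — no chain reaches any other.
That is 5.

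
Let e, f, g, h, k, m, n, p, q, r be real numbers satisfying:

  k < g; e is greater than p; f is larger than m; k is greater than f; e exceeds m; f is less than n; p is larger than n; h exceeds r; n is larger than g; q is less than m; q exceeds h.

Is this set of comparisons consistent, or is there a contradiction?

consistent

The single ordering r < h < q < m < f < k < g < n < p < e satisfies every listed relation, so no contradiction arises.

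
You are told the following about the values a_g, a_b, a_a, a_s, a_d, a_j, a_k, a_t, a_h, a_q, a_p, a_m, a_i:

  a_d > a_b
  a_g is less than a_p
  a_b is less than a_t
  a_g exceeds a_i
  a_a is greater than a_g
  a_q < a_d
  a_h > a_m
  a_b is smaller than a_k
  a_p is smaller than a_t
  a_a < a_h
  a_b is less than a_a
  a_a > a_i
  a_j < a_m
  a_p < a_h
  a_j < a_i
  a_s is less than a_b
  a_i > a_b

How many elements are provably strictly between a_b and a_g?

1

The relations place a_b below a_g. An element lies strictly between them when it is forced above a_b and also forced below a_g.
Above a_b: {a_d, a_k, a_i, a_a, a_p, a_h, a_t}. Below a_g: {a_s, a_j, a_i}.
Intersection: {a_i} — 1.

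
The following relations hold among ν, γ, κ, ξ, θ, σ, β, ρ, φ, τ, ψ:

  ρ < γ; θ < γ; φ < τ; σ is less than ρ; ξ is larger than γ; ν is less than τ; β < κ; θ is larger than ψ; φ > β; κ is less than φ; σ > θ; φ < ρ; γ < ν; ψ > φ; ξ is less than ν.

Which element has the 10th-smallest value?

Piecing the relations together gives one ordering: β < κ < φ < ψ < θ < σ < ρ < γ < ξ < ν < τ.
The 10th smallest is ν.

ν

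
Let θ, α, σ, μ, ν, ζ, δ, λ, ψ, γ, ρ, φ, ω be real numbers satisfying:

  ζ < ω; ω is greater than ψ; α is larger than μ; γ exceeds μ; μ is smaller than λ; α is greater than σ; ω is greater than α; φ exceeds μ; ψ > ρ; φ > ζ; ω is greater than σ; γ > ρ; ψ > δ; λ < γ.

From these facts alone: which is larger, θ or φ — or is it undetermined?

Following every chain through θ: nothing is chained to θ.
φ is not reached, and no chain runs the other way from φ to θ.
So the given relations leave the order of θ and φ undetermined.

undetermined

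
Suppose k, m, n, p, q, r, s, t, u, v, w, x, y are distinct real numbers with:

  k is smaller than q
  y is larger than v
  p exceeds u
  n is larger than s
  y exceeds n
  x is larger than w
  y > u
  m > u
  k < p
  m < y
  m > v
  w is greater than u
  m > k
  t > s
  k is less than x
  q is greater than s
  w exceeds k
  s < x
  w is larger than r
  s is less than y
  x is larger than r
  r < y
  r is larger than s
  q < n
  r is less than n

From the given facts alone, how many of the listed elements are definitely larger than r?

Directly above r: n, w, y, x.
No other element is forced above r by the given relations, so the count is 4.

4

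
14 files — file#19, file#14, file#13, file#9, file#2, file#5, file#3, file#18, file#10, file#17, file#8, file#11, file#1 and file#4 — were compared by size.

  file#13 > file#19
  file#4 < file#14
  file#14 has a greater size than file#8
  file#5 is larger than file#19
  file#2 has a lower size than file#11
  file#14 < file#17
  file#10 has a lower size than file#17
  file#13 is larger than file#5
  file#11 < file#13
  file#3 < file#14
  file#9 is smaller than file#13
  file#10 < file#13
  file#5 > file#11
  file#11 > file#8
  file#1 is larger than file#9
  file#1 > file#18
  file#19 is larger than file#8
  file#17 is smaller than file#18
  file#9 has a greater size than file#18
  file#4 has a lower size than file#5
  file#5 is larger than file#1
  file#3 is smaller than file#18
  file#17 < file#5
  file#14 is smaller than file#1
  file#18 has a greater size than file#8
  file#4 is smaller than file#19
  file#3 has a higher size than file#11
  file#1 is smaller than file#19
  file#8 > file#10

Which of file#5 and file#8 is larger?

file#5

file#8 < file#11 and file#11 < file#3 give file#8 < file#3.
With file#3 < file#14: file#8 < file#11 < file#3 < file#14.
With file#14 < file#17: file#8 < file#11 < file#3 < file#14 < file#17.
With file#17 < file#18: file#8 < file#11 < file#3 < file#14 < file#17 < file#18.
Then file#18 < file#9 extends the chain to file#9.
Then file#9 < file#1 extends the chain to file#1.
With file#1 < file#19: file#8 < file#11 < file#3 < file#14 < file#17 < file#18 < file#9 < file#1 < file#19.
With file#19 < file#5: file#8 < file#11 < file#3 < file#14 < file#17 < file#18 < file#9 < file#1 < file#19 < file#5.
So file#8 < file#5; file#5 is the larger of the two.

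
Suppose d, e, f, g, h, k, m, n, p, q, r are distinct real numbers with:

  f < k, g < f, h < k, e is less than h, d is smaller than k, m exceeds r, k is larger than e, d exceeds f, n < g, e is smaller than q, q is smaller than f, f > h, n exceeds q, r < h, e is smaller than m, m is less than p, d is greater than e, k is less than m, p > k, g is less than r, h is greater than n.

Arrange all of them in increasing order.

e < q < n < g < r < h < f < d < k < m < p

Nothing is placed below e, so it is least; from there e < q; q < n; n < g; g < r; r < h; h < f; f < d; d < k; k < m; m < p, each given directly.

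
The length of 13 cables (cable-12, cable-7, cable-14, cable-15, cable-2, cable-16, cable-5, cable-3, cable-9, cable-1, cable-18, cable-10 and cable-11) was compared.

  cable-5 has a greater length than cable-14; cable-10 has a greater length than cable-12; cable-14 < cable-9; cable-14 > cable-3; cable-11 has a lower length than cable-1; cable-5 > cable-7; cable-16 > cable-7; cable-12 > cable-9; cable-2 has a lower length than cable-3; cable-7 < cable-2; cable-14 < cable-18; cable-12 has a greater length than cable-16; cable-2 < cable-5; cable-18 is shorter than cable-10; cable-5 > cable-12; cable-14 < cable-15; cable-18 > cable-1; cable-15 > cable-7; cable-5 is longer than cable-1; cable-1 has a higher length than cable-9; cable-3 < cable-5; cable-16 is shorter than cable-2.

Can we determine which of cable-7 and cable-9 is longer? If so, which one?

The relevant relations are cable-7 < cable-16; cable-16 < cable-2; cable-2 < cable-3; cable-3 < cable-14; cable-14 < cable-9.
Together: cable-7 < cable-16 < cable-2 < cable-3 < cable-14 < cable-9.
So cable-9 is longer.

cable-9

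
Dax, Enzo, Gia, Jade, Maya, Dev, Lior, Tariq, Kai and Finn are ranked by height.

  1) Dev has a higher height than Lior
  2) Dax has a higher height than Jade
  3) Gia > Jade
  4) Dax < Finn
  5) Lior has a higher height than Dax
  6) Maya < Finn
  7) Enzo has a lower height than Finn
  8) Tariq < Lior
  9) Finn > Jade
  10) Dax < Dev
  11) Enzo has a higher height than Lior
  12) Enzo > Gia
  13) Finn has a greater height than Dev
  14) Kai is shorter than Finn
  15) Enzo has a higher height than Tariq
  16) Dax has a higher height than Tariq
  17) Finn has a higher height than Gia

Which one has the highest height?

Finn

Tariq is not greatest since Tariq < Enzo; Jade is not greatest since Jade < Dax; Gia is not greatest since Gia < Enzo; Dax is not greatest since Dax < Lior; Lior is not greatest since Lior < Dev; Kai is not greatest since Kai < Finn; Dev is not greatest since Dev < Finn; Enzo is not greatest since Enzo < Finn; Maya is not greatest since Maya < Finn.
Only Finn has nothing above it, so Finn is the highest height.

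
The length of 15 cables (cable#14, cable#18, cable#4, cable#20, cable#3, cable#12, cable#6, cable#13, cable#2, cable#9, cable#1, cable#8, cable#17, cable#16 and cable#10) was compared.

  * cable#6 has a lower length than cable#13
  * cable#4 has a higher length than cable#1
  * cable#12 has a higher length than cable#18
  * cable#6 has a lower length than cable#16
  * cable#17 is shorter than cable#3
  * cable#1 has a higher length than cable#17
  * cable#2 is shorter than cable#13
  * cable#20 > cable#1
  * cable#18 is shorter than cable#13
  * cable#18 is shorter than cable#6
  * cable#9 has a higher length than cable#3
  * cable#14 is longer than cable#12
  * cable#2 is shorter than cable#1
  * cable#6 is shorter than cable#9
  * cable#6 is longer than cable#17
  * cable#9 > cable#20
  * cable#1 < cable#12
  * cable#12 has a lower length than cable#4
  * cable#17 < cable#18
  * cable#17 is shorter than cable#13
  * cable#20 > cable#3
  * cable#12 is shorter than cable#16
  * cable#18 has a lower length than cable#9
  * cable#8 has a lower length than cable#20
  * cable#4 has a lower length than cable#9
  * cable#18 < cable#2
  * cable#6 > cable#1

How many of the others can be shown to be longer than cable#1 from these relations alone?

8

From cable#1 the given relations immediately reach cable#12, cable#20, cable#4, cable#6.
From those, cable#14, cable#9, cable#13, cable#16 — 8 in total.
No other element is forced above cable#1 by the given relations, so the count is 8.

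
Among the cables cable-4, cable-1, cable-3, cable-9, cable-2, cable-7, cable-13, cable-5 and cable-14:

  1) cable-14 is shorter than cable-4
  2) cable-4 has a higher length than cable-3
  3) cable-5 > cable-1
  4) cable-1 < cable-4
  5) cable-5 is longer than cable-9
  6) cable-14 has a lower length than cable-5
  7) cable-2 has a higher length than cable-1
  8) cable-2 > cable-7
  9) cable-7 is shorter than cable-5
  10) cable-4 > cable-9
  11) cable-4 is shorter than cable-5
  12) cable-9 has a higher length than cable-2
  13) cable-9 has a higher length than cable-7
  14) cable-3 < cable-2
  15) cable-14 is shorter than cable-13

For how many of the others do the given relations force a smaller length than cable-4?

6

The elements the relations force below cable-4 are cable-14, cable-3, cable-7, cable-1, cable-2, cable-9 — no chain reaches any other.
That is 6.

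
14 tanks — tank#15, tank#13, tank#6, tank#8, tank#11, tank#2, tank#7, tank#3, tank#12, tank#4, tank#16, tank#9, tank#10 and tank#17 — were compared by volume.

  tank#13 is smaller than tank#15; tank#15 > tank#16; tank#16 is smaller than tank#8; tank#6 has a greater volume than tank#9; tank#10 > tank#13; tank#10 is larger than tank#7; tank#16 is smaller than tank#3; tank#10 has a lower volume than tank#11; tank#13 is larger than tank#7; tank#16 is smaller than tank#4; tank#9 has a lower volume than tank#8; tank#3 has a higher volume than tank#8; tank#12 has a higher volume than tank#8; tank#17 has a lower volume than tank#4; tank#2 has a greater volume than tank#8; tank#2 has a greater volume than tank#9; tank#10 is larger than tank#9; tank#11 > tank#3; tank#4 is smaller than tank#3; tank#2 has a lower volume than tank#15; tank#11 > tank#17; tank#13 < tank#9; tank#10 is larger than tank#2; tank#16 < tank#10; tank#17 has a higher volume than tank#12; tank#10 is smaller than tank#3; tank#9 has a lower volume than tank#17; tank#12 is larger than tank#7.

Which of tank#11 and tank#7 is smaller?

tank#7

Link the given pairs in sequence: tank#7 < tank#13; tank#13 < tank#9; tank#9 < tank#8; tank#8 < tank#12; tank#12 < tank#17; tank#17 < tank#4; tank#4 < tank#3; tank#3 < tank#11.
Together: tank#7 < tank#13 < tank#9 < tank#8 < tank#12 < tank#17 < tank#4 < tank#3 < tank#11.
So tank#7 < tank#11; tank#7 is the smaller of the two.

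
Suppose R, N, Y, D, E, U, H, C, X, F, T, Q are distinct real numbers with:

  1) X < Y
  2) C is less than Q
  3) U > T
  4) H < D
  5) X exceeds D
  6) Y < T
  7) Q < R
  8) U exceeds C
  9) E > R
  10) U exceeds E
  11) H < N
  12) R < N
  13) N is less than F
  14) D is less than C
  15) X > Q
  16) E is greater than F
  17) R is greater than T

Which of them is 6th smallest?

Y

The consecutive relations fix a unique order: H < D < C < Q < X < Y < T < R < N < F < E < U.
The 6th smallest is Y.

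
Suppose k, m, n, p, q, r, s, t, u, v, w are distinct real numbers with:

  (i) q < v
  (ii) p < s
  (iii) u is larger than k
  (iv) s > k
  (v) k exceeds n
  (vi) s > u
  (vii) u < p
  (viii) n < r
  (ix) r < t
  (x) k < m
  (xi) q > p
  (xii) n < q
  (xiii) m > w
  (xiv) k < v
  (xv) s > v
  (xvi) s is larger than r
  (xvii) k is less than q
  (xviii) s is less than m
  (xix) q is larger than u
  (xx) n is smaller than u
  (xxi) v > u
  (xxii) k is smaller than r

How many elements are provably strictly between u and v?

2

The relations place u below v. An element lies strictly between them when it is forced above u and also forced below v.
Above u: {p, q, s, m}. Below v: {n, k, p, q}.
Intersection: {p, q} — 2.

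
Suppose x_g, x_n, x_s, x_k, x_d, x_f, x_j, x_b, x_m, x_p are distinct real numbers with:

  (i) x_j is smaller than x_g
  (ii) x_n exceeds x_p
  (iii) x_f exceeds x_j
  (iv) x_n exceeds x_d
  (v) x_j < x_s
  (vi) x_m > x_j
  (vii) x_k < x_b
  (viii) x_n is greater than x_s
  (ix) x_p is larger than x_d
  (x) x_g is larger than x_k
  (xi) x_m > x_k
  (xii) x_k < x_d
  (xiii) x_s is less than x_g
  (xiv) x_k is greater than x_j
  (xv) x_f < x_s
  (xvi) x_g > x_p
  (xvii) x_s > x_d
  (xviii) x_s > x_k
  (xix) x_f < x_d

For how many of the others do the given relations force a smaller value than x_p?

The elements the relations force below x_p are x_j, x_k, x_f, x_d — no chain reaches any other.
That is 4.

4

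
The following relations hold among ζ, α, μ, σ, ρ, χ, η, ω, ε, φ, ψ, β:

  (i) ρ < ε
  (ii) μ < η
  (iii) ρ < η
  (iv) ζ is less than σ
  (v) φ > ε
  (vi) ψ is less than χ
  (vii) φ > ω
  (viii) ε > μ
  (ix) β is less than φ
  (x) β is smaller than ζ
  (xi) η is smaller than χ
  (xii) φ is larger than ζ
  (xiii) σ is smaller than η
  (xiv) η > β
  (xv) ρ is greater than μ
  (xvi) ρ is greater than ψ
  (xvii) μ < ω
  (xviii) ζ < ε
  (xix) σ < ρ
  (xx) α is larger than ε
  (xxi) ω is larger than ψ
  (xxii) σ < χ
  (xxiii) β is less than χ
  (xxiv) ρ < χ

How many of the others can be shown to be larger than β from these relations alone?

Directly above β: ζ, η, χ, φ.
One step further: σ, ε (6 so far).
One step further: ρ, α (8 so far).
No other element is forced above β by the given relations, so the count is 8.

8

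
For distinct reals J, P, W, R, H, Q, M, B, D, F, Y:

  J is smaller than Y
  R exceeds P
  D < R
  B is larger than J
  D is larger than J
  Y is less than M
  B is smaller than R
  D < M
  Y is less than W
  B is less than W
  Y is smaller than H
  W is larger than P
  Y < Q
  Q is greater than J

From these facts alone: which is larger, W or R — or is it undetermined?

undetermined

Following every chain through R: below R we get J, P, D, B.
W is not reached, and no chain runs the other way from W to R.
So the given relations leave the order of R and W undetermined.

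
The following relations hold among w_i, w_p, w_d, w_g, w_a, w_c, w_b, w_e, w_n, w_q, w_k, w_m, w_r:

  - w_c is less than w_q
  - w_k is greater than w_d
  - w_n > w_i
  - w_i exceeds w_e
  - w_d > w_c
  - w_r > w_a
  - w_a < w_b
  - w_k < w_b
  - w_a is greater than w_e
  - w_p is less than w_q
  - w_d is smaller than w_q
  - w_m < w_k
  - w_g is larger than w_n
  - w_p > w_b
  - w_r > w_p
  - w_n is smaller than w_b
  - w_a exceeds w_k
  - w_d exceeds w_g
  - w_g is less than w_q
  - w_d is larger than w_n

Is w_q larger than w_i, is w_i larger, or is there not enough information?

w_q

w_i < w_n < w_g < w_d < w_k < w_b < w_p < w_q, by transitivity through w_n, w_g, w_d, w_k, w_b, w_p.
So w_q is larger.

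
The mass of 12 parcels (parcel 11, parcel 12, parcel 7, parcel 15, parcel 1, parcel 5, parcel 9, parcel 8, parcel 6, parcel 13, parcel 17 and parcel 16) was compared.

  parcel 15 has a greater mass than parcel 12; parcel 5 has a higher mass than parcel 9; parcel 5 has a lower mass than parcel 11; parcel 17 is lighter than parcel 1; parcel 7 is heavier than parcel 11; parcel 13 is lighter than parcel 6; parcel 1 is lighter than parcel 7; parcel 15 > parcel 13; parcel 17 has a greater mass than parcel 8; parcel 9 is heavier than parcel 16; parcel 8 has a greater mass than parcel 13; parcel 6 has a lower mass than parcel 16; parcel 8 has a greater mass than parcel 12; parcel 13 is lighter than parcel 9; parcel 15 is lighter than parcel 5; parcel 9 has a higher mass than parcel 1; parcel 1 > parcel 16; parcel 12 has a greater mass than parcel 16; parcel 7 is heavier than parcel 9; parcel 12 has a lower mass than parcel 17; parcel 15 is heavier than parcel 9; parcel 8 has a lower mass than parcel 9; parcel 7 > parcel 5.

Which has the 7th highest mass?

parcel 17

The consecutive relations fix a unique order: parcel 13 < parcel 6 < parcel 16 < parcel 12 < parcel 8 < parcel 17 < parcel 1 < parcel 9 < parcel 15 < parcel 5 < parcel 11 < parcel 7.
Counting 7 from the largest end gives parcel 17.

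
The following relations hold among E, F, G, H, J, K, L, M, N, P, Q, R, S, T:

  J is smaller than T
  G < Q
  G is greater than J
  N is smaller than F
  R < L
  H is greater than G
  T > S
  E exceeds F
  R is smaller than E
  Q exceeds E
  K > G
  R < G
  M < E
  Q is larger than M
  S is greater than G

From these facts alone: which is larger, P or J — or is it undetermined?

Following every chain through J: above J we get G, H, S, T, Q, K.
P is not reached, and no chain runs the other way from P to J.
So the given relations leave the order of J and P undetermined.

undetermined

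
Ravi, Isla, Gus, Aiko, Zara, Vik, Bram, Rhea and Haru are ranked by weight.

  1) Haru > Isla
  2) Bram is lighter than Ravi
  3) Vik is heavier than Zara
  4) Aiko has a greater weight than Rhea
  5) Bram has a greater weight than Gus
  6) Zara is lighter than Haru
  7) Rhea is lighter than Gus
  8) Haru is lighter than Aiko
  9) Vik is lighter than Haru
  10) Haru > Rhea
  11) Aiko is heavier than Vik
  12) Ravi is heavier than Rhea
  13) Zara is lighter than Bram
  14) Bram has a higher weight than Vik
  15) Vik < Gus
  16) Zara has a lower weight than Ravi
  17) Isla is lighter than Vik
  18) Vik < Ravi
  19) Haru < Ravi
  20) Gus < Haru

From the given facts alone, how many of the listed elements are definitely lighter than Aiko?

From Aiko the given relations immediately reach Vik, Rhea, Haru.
From those, Isla, Zara, Gus — 6 in total.
No other element is forced below Aiko by the given relations, so the count is 6.

6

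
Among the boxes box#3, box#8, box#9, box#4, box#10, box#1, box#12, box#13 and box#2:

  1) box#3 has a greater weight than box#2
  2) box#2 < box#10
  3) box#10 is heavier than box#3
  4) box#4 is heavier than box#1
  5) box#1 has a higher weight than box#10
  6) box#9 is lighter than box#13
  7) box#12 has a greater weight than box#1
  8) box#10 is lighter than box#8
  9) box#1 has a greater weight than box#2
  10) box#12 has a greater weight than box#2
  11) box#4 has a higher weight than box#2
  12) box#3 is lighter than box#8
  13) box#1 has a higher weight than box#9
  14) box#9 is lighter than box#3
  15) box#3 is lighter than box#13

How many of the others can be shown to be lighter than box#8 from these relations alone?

4

The elements the relations force below box#8 are box#2, box#9, box#3, box#10 — no chain reaches any other.
That is 4.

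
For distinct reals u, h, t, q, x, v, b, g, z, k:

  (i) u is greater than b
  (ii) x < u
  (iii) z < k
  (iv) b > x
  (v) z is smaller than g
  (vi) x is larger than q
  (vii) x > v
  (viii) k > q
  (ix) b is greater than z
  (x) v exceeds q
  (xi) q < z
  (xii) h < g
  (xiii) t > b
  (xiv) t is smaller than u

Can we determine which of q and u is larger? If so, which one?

u

q < z < b < t < u, by transitivity through z, b, t.
So u is larger.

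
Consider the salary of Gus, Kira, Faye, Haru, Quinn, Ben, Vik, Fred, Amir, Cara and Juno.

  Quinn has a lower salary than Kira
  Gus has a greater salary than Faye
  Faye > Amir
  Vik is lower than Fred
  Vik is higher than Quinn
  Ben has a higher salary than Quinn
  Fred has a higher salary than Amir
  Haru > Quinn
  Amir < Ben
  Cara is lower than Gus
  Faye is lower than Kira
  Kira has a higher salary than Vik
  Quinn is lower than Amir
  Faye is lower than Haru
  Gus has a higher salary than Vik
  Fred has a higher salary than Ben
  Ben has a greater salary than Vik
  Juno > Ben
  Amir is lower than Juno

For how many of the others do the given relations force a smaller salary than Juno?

4

Directly below Juno: Amir, Ben.
One step further: Quinn, Vik (4 so far).
Nothing else is reachable below Juno; 4 in all.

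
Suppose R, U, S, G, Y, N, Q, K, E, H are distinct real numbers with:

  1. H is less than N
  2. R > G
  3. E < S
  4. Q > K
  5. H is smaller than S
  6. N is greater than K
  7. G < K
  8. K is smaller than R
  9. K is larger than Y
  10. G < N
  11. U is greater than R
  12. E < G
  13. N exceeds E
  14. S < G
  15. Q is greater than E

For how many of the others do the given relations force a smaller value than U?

7

The elements the relations force below U are H, E, Y, S, G, K, R — no chain reaches any other.
That is 7.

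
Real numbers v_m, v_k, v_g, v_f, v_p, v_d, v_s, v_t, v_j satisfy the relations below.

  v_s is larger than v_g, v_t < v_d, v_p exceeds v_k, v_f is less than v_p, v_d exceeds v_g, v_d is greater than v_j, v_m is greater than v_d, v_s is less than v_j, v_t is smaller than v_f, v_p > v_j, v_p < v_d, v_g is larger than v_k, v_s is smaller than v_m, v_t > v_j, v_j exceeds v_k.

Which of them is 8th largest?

v_g

Piecing the relations together gives one ordering: v_k < v_g < v_s < v_j < v_t < v_f < v_p < v_d < v_m.
Counting 8 from the largest end gives v_g.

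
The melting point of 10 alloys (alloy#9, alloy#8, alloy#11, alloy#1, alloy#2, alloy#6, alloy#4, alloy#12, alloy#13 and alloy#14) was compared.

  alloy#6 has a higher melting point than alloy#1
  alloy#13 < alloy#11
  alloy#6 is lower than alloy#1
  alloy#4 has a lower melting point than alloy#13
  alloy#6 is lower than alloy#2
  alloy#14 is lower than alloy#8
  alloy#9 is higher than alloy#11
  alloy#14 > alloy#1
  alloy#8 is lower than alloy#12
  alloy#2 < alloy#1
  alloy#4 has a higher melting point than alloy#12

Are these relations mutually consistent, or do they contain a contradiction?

inconsistent

Chaining the given relations yields alloy#6 < alloy#2 < alloy#1, so alloy#6 < alloy#1. But one relation states alloy#1 < alloy#6. These cannot both hold.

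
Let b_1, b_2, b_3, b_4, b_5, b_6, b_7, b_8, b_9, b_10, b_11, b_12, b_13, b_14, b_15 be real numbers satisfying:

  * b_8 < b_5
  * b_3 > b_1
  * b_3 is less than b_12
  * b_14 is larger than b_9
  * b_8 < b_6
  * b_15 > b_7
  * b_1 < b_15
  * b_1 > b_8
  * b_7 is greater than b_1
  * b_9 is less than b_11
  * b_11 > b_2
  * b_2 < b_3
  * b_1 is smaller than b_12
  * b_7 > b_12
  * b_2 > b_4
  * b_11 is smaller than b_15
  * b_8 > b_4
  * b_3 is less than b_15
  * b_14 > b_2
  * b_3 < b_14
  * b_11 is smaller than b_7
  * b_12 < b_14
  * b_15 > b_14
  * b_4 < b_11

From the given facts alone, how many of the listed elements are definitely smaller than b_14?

The elements the relations force below b_14 are b_4, b_8, b_9, b_2, b_1, b_3, b_12 — no chain reaches any other.
That is 7.

7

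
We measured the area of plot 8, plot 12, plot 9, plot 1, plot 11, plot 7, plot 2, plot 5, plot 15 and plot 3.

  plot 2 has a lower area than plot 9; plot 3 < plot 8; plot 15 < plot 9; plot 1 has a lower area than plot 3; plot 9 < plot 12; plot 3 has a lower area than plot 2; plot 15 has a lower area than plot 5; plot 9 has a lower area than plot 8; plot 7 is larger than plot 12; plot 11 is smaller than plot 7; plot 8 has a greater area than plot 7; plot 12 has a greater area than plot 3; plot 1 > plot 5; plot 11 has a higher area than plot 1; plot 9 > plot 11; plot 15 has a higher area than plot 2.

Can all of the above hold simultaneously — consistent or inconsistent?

We have plot 1 < plot 3 stated directly, yet also plot 3 < plot 2 < plot 15 < plot 5 < plot 1 by chaining the others — so plot 3 < plot 1. Contradiction.

inconsistent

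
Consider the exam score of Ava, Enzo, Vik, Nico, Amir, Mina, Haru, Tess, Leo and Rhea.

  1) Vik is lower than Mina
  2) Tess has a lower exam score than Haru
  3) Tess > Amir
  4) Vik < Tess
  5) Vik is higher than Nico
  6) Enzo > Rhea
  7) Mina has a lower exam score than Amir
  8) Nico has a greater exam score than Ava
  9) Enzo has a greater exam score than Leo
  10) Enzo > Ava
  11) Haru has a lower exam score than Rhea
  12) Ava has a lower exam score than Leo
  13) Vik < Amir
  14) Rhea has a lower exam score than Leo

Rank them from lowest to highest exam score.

Ava < Nico < Vik < Mina < Amir < Tess < Haru < Rhea < Leo < Enzo

The consecutive links are each given: Ava < Nico; Nico < Vik; Vik < Mina; Mina < Amir; Amir < Tess; Tess < Haru; Haru < Rhea; Rhea < Leo; Leo < Enzo.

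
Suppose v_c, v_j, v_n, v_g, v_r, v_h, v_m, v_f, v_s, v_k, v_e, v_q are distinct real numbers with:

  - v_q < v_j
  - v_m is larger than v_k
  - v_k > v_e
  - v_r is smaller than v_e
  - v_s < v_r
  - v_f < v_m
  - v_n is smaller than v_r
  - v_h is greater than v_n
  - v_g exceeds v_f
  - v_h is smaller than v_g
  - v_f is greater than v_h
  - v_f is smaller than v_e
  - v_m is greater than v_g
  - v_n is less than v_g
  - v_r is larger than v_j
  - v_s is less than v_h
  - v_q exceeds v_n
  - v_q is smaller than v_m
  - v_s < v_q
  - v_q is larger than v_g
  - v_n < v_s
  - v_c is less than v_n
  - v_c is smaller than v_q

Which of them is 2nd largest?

The consecutive relations fix a unique order: v_c < v_n < v_s < v_h < v_f < v_g < v_q < v_j < v_r < v_e < v_k < v_m.
Counting 2 from the largest end gives v_k.

v_k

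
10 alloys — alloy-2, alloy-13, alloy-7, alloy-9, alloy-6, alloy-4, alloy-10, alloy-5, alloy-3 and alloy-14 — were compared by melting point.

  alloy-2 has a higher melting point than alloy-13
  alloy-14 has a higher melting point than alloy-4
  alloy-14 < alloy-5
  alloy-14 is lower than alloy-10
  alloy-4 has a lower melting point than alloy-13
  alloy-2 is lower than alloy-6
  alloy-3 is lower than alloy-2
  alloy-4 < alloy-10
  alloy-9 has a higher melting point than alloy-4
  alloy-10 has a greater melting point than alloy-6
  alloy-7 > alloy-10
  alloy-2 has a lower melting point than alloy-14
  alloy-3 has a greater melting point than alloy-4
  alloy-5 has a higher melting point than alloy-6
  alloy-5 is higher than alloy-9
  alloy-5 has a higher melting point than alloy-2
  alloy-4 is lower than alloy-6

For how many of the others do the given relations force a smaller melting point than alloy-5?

The elements the relations force below alloy-5 are alloy-4, alloy-13, alloy-3, alloy-2, alloy-6, alloy-14, alloy-9 — no chain reaches any other.
That is 7.

7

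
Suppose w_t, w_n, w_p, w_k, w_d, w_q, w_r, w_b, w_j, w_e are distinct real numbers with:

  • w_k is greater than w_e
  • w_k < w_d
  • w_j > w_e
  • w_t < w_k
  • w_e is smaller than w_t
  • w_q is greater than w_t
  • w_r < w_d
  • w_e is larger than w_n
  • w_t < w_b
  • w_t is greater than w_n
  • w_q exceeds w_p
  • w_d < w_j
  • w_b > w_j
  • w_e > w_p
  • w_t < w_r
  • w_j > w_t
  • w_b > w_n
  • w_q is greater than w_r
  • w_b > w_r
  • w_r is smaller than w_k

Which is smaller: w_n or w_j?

w_n

Following the relations from w_n: w_n < w_e < w_t < w_r < w_k < w_d < w_j.
So w_n < w_j; w_n is the smaller of the two.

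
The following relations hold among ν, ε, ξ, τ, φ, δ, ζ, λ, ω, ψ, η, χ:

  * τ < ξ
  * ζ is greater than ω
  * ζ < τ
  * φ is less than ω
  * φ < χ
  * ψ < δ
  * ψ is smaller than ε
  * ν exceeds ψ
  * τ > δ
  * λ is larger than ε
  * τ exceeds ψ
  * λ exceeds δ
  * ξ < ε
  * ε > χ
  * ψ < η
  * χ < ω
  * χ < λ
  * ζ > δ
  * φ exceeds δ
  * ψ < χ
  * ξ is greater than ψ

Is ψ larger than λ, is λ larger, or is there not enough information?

λ

Following the relations from ψ: ψ < δ < φ < χ < ω < ζ < τ < ξ < ε < λ.
So λ is larger.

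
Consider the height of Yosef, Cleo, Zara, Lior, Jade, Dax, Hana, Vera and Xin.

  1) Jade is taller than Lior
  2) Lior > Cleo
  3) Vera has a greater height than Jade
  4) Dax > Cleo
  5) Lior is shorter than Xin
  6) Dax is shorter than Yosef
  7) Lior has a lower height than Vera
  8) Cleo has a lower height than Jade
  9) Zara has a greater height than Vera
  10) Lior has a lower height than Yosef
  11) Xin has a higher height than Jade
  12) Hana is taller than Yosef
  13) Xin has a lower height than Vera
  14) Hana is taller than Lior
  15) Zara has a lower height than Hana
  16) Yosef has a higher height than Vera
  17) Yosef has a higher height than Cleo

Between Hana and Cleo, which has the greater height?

Hana

Cleo < Jade < Xin < Vera < Yosef < Hana, by transitivity through Jade, Xin, Vera, Yosef.
So Cleo < Hana; Hana is the taller of the two.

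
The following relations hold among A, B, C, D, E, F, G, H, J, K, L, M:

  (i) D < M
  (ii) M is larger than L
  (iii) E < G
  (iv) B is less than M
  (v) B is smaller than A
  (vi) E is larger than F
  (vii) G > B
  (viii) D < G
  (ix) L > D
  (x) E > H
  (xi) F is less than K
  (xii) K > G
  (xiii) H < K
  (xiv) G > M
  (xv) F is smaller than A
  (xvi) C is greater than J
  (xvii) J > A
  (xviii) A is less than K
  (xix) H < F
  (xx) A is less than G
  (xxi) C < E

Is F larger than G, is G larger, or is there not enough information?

G

Link the given pairs in sequence: F < A; A < J; J < C; C < E; E < G.
Chaining these gives F < A < J < C < E < G.
So G is larger.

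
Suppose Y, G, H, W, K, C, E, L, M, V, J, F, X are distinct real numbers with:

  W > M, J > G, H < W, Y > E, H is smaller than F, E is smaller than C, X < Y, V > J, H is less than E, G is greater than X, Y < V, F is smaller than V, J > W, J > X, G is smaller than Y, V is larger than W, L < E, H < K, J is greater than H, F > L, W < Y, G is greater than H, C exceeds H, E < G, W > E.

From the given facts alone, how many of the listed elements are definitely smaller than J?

The elements the relations force below J are X, H, L, E, M, W, G — no chain reaches any other.
That is 7.

7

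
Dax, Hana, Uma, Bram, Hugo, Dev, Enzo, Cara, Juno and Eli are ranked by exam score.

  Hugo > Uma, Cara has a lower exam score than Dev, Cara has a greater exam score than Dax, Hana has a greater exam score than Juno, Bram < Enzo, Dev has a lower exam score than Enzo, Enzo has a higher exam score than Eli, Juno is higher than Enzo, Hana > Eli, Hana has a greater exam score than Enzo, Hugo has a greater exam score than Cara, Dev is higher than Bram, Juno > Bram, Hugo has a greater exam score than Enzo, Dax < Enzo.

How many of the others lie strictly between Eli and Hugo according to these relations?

The relations place Eli below Hugo. An element lies strictly between them when it is forced above Eli and also forced below Hugo.
Above Eli: {Enzo, Juno, Hana}. Below Hugo: {Dax, Cara, Uma, Bram, Dev, Enzo}.
Intersection: {Enzo} — 1.

1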